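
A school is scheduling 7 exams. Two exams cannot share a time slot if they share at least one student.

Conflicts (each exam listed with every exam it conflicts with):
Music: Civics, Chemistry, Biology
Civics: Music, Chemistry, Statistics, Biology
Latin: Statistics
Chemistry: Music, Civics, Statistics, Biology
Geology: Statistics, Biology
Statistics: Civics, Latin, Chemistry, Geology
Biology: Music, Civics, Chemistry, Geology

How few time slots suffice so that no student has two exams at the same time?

Music, Civics, Chemistry, Biology pairwise conflict, so at least 4 time slots are needed.
4 time slots suffice: time slot 1 → {Statistics, Biology}; time slot 2 → {Civics, Latin, Geology}; time slot 3 → {Chemistry}; time slot 4 → {Music}. Every pair that conflicts lands in different time slots.

4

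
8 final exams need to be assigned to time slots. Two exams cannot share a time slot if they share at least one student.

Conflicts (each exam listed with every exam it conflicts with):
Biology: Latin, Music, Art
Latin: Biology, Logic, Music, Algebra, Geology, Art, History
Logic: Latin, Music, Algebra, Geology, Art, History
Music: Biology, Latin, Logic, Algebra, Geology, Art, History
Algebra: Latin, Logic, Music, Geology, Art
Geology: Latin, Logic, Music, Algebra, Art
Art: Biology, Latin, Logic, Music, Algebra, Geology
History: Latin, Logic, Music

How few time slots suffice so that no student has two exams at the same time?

6

Latin, Logic, Music, Algebra, Geology, Art pairwise conflict, so at least 6 time slots are needed.
6 time slots suffice: time slot 1 → {Music}; time slot 2 → {Latin}; time slot 3 → {Biology, Logic}; time slot 4 → {Art, History}; time slot 5 → {Geology}; time slot 6 → {Algebra}. Each listed conflict is separated.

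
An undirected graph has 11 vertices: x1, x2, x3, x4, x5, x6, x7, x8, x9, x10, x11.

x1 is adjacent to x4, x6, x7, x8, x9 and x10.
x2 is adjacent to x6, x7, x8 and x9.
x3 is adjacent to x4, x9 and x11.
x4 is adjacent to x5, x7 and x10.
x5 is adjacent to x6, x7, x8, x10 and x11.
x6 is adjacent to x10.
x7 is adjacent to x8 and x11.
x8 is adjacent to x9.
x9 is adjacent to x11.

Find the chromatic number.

3

x1, x8, x9 are pairwise adjacent, so at least 3 colors are needed.
One proper 3-coloring: x1=1, x2=1, x3=1, x4=3, x5=1, x6=3, x7=2, x8=3, x9=2, x10=2, x11=3. No two adjacent vertices share a color.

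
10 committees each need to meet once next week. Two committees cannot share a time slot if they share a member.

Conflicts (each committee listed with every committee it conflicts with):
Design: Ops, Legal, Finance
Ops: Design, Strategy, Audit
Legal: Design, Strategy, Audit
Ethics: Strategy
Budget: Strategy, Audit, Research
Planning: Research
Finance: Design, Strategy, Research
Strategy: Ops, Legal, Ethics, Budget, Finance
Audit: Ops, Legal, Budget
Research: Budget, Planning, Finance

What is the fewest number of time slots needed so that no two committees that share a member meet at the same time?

Finance and Research conflict, so at least 2 time slots are needed.
2 time slots suffice: time slot 1 → {Design, Strategy, Audit, Research}; time slot 2 → {Ops, Legal, Ethics, Budget, Planning, Finance}. Every pair that conflicts lands in different time slots.

2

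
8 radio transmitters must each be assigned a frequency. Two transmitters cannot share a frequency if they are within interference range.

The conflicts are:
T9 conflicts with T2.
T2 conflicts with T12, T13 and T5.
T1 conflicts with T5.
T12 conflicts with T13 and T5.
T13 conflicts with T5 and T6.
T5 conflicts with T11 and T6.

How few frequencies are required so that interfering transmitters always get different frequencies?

T2, T12, T13, T5 pairwise conflict, so at least 4 frequencies are needed.
4 frequencies suffice: frequency 1 → {T9, T5}; frequency 2 → {T2, T1, T11, T6}; frequency 3 → {T13}; frequency 4 → {T12}. No two conflicting transmitters share a frequency.

4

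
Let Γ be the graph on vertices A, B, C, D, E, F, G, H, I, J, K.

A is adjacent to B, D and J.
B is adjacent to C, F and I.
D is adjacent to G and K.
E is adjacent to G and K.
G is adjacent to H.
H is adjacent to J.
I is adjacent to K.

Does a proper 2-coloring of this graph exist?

No

The cycle A-D-G-H-J-A has odd length 5, so it cannot be 2-colored; at least 3 colors are needed.
So 2 colors are not enough.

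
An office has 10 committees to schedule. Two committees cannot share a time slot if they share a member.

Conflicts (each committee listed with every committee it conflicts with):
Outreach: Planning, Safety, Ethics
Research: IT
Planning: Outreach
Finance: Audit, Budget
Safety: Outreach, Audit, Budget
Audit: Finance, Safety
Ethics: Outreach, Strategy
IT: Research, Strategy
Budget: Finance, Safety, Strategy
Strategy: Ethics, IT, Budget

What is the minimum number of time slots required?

3

The cycle Outreach-Ethics-Strategy-Budget-Safety-Outreach has odd length 5, so it cannot be 2-colored; at least 3 time slots are needed.
3 time slots suffice: time slot 1 → {Outreach, Research, Audit, Strategy}; time slot 2 → {Planning, Ethics, IT, Budget}; time slot 3 → {Finance, Safety}. No two conflicting committees share a time slot.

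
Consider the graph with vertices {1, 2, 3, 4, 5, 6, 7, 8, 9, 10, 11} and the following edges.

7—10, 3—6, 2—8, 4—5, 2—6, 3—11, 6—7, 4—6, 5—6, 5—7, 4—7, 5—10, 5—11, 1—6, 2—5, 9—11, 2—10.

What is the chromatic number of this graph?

4

4, 5, 6, 7 are mutually adjacent (a clique of size 4), so at least 4 colors are needed.
4 colors suffice: 1=red, 2=green, 3=red, 4=yellow, 5=red, 6=blue, 7=green, 8=red, 9=red, 10=blue, 11=blue. Each edge has distinct colors on its endpoints.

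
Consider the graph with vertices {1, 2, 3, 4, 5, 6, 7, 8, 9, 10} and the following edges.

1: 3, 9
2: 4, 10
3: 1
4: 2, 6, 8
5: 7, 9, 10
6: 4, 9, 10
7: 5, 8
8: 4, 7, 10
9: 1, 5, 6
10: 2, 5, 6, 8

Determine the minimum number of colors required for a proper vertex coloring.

2

2 and 10 are adjacent, so at least 2 colors are needed.
2 colors suffice: 1=blue, 2=blue, 3=red, 4=red, 5=blue, 6=blue, 7=red, 8=blue, 9=red, 10=red. Every edge joins two different colors.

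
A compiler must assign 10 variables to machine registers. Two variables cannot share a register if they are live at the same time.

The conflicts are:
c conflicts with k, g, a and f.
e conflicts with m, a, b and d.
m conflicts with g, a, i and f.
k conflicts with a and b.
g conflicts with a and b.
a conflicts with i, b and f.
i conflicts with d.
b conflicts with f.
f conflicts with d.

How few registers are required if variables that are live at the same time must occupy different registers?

3

k, a, b pairwise conflict, so at least 3 registers are needed.
3 registers suffice: c=3, e=2, m=3, k=2, g=2, a=1, i=2, b=3, f=2, d=1. Each listed conflict is separated.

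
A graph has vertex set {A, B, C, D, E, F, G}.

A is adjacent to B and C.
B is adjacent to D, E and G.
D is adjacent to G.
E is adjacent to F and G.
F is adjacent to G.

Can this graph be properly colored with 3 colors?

Yes

The chromatic number is 3. E, F, G are mutually adjacent, so at least 3 colors are needed.
3 colors suffice: color red → {A, G}; color blue → {B, C, F}; color green → {D, E}.
That is already a proper 3-coloring.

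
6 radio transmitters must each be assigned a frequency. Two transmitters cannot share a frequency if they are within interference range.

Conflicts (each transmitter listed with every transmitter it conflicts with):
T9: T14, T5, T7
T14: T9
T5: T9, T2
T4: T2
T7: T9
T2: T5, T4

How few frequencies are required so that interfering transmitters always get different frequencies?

T9 and T14 conflict, so at least 2 frequencies are needed.
2 frequencies suffice: frequency 1 → {T9, T2}; frequency 2 → {T14, T5, T4, T7}. Each listed conflict is separated.

2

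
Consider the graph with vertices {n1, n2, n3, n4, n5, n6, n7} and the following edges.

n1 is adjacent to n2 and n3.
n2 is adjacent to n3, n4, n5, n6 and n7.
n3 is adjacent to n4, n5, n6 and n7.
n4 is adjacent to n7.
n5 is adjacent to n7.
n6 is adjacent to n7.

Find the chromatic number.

n2, n3, n5, n7 are mutually adjacent (a clique of size 4), so at least 4 colors are needed.
4 colors suffice: color 1 → {n2}; color 2 → {n3}; color 3 → {n1, n7}; color 4 → {n4, n5, n6}. Every edge joins two different colors.

4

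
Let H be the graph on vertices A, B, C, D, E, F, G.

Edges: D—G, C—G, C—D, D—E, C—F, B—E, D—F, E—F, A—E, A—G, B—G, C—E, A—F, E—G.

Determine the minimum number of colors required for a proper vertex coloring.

C, D, E, F form a clique, so at least 4 colors are needed.
4 colors suffice: color red → {E}; color blue → {F, G}; color green → {A, B, C}; color yellow → {D}. Each edge has distinct colors on its endpoints.

4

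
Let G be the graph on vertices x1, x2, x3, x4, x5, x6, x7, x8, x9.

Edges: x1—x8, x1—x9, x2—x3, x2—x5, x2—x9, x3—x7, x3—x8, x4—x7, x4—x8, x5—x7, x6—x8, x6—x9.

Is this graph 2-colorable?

No

The cycle x8-x6-x9-x2-x3-x8 has odd length 5, so it cannot be 2-colored; at least 3 colors are needed.
So 2 colors are not enough.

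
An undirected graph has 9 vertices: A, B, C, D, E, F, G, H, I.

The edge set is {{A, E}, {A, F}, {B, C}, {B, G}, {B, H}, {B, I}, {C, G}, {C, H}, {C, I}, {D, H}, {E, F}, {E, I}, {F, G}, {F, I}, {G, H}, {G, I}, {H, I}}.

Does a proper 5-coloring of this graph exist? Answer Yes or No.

Yes

The chromatic number is 5. B, C, G, H, I are mutually adjacent (a clique of size 5), so at least 5 colors are needed.
5 colors suffice: color 1 → {A, D, I}; color 2 → {F, H}; color 3 → {E, G}; color 4 → {B}; color 5 → {C}.
That is already a proper 5-coloring.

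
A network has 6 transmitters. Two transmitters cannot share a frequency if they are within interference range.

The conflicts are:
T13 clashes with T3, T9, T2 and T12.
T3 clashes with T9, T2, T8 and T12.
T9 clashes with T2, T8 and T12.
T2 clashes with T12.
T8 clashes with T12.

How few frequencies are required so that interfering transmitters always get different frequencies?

T13, T3, T9, T2, T12 pairwise conflict, so at least 5 frequencies are needed.
Using 5 frequencies: T13=4, T3=3, T9=2, T2=5, T8=4, T12=1. Every pair that conflicts lands in different frequencies.

5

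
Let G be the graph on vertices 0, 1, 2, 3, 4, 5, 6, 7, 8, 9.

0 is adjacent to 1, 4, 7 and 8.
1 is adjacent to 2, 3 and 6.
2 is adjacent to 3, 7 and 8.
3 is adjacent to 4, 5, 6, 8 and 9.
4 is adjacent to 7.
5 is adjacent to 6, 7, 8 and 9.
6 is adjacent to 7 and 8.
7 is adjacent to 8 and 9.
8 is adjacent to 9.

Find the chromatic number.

3, 5, 6, 8 are pairwise adjacent (a clique of size 4), so at least 4 colors are needed.
4 colors suffice: color red → {1, 4, 8}; color blue → {3, 7}; color green → {0, 2, 5}; color yellow → {6, 9}. Every edge joins two different colors.

4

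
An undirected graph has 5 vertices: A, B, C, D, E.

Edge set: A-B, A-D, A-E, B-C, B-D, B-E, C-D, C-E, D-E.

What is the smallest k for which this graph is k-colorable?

B, C, D, E form a clique, so at least 4 colors are needed.
4 colors suffice: color red → {E}; color blue → {D}; color green → {B}; color yellow → {A, C}. Every edge joins two different colors.

4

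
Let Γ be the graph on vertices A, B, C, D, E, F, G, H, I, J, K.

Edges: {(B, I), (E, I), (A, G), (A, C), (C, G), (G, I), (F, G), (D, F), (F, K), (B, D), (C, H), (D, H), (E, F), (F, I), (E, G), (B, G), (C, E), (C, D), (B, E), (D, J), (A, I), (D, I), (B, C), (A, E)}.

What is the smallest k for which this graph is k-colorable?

4

A, E, G, I are mutually adjacent (a clique of size 4), so at least 4 colors are needed.
4 colors suffice: A=4, B=4, C=2, D=1, E=3, F=4, G=1, H=3, I=2, J=2, K=1. No two adjacent vertices share a color.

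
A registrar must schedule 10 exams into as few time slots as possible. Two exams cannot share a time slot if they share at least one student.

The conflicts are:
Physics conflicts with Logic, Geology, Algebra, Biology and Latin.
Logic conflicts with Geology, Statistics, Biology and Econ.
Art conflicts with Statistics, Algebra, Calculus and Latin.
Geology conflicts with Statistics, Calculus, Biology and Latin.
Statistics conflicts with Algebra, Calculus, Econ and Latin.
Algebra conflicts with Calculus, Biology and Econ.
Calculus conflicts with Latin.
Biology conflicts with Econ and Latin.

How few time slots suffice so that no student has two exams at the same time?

Physics, Logic, Geology, Biology pairwise conflict, so at least 4 time slots are needed.
4 time slots suffice: time slot 1 → {Statistics, Biology}; time slot 2 → {Art, Geology, Econ}; time slot 3 → {Logic, Algebra, Latin}; time slot 4 → {Physics, Calculus}. No two conflicting exams share a time slot.

4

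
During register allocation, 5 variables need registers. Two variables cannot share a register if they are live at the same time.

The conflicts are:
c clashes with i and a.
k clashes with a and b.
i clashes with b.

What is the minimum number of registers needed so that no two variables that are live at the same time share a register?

3

The cycle c-a-k-b-i-c has odd length 5, so it cannot be 2-colored; at least 3 registers are needed.
A valid assignment using 3 registers: c=3, k=1, i=1, a=2, b=2. Each listed conflict is separated.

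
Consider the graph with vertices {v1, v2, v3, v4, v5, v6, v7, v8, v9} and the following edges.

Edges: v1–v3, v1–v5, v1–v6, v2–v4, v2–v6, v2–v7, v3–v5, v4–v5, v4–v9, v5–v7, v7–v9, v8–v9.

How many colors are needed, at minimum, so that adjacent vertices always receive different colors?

3

v1, v3, v5 form a triangle, so at least 3 colors are needed.
A valid assignment using 3 colors: v1=2, v2=1, v3=3, v4=2, v5=1, v6=3, v7=2, v8=2, v9=1. Every edge joins two different colors.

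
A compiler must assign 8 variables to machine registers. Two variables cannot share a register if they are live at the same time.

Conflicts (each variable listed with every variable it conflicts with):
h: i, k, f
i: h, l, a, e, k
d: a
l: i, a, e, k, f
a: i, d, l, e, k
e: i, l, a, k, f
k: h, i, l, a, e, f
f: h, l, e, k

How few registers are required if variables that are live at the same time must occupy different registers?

i, l, a, e, k are mutually in conflict, so at least 5 registers are needed.
Using 5 registers: h=2, i=5, d=1, l=2, a=3, e=4, k=1, f=3. Every pair that conflicts lands in different registers.

5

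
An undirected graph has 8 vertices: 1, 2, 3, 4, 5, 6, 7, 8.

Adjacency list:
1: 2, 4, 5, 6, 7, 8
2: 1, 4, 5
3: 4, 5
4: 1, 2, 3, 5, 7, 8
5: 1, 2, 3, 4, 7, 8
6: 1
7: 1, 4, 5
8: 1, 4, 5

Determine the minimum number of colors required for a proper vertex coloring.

4

1, 4, 5, 7 form a clique, so at least 4 colors are needed.
4 colors suffice: color a → {4, 6}; color b → {5}; color c → {1, 3}; color d → {2, 7, 8}. Each edge has distinct colors on its endpoints.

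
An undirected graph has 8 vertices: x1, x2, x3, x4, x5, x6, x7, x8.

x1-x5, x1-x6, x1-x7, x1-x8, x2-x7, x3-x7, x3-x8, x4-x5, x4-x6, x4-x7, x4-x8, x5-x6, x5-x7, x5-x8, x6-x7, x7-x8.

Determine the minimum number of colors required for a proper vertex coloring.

x4, x5, x7, x8 are mutually adjacent (a clique of size 4), so at least 4 colors are needed.
4 colors suffice: x1=4, x2=2, x3=2, x4=4, x5=2, x6=3, x7=1, x8=3. No two adjacent vertices share a color.

4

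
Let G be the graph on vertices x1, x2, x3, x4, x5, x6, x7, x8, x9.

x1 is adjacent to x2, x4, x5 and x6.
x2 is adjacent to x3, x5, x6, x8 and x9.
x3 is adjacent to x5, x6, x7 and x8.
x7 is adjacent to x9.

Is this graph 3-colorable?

Yes

The chromatic number is 3. x2, x3, x5 form a triangle, so at least 3 colors are needed.
3 colors suffice: color R → {x2, x4, x7}; color B → {x1, x3, x9}; color G → {x5, x6, x8}.
That is already a proper 3-coloring.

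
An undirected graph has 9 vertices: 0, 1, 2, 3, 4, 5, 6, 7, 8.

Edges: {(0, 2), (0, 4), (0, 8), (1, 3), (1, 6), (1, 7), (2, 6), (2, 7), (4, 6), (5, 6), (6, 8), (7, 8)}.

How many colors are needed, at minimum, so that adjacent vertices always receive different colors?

7 and 8 are adjacent, so at least 2 colors are needed.
One proper 2-coloring: 0=red, 1=blue, 2=blue, 3=red, 4=blue, 5=blue, 6=red, 7=red, 8=blue. Every edge joins two different colors.

2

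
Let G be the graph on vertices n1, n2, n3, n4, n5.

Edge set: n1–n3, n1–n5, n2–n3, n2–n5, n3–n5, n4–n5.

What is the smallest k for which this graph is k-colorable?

n1, n3, n5 form a triangle, so at least 3 colors are needed.
3 colors suffice: n1=3, n2=3, n3=2, n4=2, n5=1. Each edge has distinct colors on its endpoints.

3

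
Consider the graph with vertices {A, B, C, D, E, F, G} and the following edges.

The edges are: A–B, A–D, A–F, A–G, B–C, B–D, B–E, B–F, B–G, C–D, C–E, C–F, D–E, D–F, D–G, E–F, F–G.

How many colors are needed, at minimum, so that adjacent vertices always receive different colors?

B, C, D, E, F form a clique, so at least 5 colors are needed.
5 colors suffice: color 1 → {B}; color 2 → {F}; color 3 → {D}; color 4 → {C, G}; color 5 → {A, E}. Every edge joins two different colors.

5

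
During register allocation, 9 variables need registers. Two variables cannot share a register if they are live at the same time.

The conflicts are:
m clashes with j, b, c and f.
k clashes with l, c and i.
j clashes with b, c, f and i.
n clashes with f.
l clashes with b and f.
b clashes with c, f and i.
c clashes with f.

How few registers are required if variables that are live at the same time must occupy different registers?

m, j, b, c, f are mutually in conflict, so at least 5 registers are needed.
A valid assignment using 5 registers: m=5, k=1, j=4, n=1, l=3, b=1, c=3, f=2, i=2. No two conflicting variables share a register.

5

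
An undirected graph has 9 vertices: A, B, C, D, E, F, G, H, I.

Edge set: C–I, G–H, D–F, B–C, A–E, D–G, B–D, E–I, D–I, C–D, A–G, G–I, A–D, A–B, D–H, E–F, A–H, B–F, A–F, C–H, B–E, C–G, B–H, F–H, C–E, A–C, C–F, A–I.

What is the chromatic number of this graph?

6

A, B, C, D, F, H form a clique, so at least 6 colors are needed.
6 colors suffice: color 1 → {A}; color 2 → {C}; color 3 → {D, E}; color 4 → {F, I}; color 5 → {B, G}; color 6 → {H}. Each edge has distinct colors on its endpoints.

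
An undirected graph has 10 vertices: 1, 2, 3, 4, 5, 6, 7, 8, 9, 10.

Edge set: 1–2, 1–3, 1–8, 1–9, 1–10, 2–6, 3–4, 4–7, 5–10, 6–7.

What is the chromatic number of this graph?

2

3 and 4 are adjacent, so at least 2 colors are needed.
2 colors suffice: color a → {1, 4, 5, 6}; color b → {2, 3, 7, 8, 9, 10}. Each edge has distinct colors on its endpoints.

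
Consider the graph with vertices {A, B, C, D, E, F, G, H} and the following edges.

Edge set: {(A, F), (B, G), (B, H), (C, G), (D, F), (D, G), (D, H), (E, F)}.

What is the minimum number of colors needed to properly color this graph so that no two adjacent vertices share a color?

2

D and F are adjacent, so at least 2 colors are needed.
2 colors suffice: color 1 → {A, B, C, D, E}; color 2 → {F, G, H}. Every edge joins two different colors.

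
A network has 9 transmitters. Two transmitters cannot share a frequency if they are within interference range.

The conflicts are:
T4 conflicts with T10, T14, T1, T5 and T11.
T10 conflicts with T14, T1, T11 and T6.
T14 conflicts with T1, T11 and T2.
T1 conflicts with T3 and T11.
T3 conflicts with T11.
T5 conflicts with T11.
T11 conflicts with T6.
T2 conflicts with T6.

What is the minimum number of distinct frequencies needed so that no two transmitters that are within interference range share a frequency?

5

T4, T10, T14, T1, T11 are mutually in conflict, so at least 5 frequencies are needed.
5 frequencies suffice: frequency 1 → {T11, T2}; frequency 2 → {T4, T3, T6}; frequency 3 → {T14, T5}; frequency 4 → {T10}; frequency 5 → {T1}. Every pair that conflicts lands in different frequencies.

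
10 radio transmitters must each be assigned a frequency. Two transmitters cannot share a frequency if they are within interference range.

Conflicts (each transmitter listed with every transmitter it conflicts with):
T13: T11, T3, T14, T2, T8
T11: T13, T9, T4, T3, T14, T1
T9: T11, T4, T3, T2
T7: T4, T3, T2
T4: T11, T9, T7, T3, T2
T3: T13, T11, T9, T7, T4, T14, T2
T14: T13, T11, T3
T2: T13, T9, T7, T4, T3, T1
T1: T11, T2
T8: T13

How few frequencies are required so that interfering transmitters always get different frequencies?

4

T11, T9, T4, T3 are mutually in conflict, so at least 4 frequencies are needed.
4 frequencies suffice: frequency 1 → {T3, T1, T8}; frequency 2 → {T11, T2}; frequency 3 → {T13, T4}; frequency 4 → {T9, T7, T14}. Every pair that conflicts lands in different frequencies.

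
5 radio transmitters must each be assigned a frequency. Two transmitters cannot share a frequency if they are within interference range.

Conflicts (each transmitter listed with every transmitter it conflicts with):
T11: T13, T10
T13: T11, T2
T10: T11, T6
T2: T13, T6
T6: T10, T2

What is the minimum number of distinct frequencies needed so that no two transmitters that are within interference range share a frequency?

The cycle T6-T10-T11-T13-T2-T6 has odd length 5, so it cannot be 2-colored; at least 3 frequencies are needed.
3 frequencies suffice: frequency 1 → {T11, T2}; frequency 2 → {T13, T10}; frequency 3 → {T6}. Every pair that conflicts lands in different frequencies.

3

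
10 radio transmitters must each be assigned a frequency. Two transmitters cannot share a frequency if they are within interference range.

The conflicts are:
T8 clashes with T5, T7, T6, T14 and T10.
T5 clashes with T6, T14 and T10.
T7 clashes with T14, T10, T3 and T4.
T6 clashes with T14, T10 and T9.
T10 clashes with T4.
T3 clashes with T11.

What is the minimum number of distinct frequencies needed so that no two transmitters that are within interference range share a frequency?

T8, T5, T6, T14 all conflict with each other, so at least 4 frequencies are needed.
A valid assignment using 4 frequencies: T8=2, T5=4, T7=1, T6=1, T14=3, T10=3, T3=2, T4=2, T9=2, T11=1. Each listed conflict is separated.

4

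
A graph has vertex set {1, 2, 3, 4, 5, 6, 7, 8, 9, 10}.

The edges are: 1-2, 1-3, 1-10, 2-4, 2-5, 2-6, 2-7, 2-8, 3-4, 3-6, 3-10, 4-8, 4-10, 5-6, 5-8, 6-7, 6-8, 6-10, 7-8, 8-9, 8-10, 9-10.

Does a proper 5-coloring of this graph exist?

The chromatic number is 4. 2, 6, 7, 8 are mutually adjacent (a clique of size 4), so at least 4 colors are needed.
One proper 4-coloring: 1=blue, 2=green, 3=red, 4=blue, 5=yellow, 6=blue, 7=yellow, 8=red, 9=blue, 10=green.
Since 5 ≥ 4, a proper 5-coloring certainly exists.

Yes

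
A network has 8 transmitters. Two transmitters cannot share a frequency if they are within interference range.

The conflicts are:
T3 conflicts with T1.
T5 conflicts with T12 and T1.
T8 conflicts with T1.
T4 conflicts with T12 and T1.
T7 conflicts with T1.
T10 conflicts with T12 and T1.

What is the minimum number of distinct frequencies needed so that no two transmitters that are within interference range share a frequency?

T7 and T1 conflict, so at least 2 frequencies are needed.
A valid assignment using 2 frequencies: T3=2, T5=2, T8=2, T4=2, T7=2, T10=2, T12=1, T1=1. No two conflicting transmitters share a frequency.

2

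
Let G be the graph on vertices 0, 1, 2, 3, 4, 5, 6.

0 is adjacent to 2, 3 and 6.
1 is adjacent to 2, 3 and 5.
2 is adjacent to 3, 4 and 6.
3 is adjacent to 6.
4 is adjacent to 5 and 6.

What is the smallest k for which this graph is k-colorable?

4

0, 2, 3, 6 are pairwise adjacent (a clique of size 4), so at least 4 colors are needed.
4 colors suffice: color red → {2, 5}; color blue → {1, 6}; color green → {3, 4}; color yellow → {0}. No two adjacent vertices share a color.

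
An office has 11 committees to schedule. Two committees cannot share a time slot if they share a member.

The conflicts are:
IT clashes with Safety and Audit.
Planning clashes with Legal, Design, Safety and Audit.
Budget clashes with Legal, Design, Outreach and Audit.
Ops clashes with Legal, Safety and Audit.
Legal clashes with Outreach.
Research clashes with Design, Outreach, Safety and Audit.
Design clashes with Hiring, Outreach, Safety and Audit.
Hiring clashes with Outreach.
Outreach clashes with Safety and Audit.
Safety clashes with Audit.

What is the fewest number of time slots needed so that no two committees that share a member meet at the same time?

5

Research, Design, Outreach, Safety, Audit are mutually in conflict, so at least 5 time slots are needed.
A valid assignment using 5 time slots: IT=2, Planning=2, Budget=4, Ops=2, Legal=1, Research=5, Design=3, Hiring=1, Outreach=2, Safety=4, Audit=1. No two conflicting committees share a time slot.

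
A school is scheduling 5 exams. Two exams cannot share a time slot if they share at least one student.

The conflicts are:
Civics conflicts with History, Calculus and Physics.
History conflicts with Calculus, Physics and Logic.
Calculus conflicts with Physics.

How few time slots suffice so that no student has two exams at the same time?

4

Civics, History, Calculus, Physics all conflict with each other, so at least 4 time slots are needed.
4 time slots suffice: Civics=4, History=1, Calculus=3, Physics=2, Logic=2. Every pair that conflicts lands in different time slots.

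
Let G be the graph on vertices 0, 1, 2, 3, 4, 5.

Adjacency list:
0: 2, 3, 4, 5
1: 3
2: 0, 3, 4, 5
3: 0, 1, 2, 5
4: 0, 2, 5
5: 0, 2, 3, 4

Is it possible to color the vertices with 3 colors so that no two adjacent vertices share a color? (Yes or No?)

No

0, 2, 3, 5 are mutually adjacent (a clique of size 4), so at least 4 colors are needed.
So 3 colors are not enough.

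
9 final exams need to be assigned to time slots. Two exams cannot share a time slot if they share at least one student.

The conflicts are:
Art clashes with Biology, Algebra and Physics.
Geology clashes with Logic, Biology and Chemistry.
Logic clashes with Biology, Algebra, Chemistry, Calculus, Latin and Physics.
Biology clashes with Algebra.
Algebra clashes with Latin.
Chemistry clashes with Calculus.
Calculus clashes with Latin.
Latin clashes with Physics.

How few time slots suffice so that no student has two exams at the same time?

Geology, Logic, Chemistry all conflict with each other, so at least 3 time slots are needed.
3 time slots suffice: time slot 1 → {Art, Logic}; time slot 2 → {Biology, Chemistry, Latin}; time slot 3 → {Geology, Algebra, Calculus, Physics}. No two conflicting exams share a time slot.

3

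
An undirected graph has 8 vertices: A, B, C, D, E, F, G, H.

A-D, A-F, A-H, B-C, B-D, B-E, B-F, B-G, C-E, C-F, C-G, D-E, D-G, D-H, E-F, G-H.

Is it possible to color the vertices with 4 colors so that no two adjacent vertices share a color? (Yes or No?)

The chromatic number is 4. B, C, E, F are pairwise adjacent (a clique of size 4), so at least 4 colors are needed.
One proper 4-coloring: A=3, B=1, C=4, D=2, E=3, F=2, G=3, H=1.
That is already a proper 4-coloring.

Yes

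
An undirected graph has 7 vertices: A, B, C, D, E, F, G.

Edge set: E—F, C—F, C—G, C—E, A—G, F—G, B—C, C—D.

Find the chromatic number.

3

C, F, G are mutually adjacent, so at least 3 colors are needed.
3 colors suffice: color 1 → {A, C}; color 2 → {B, D, E, G}; color 3 → {F}. Every edge joins two different colors.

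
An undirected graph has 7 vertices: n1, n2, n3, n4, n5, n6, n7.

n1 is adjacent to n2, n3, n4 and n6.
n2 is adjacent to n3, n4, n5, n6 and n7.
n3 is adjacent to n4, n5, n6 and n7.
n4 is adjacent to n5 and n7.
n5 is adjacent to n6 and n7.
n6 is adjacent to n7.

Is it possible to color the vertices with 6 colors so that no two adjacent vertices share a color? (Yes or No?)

Yes

The chromatic number is 5. n2, n3, n5, n6, n7 are pairwise adjacent (a clique of size 5), so at least 5 colors are needed.
5 colors suffice: color 1 → {n2}; color 2 → {n3}; color 3 → {n1, n5}; color 4 → {n7}; color 5 → {n4, n6}.
Since 6 ≥ 5, a proper 6-coloring certainly exists.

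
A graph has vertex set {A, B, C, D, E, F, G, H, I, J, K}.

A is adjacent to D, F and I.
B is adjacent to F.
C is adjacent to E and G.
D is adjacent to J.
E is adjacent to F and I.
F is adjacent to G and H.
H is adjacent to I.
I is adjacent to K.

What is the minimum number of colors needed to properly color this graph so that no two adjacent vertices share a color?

2

A and D are adjacent, so at least 2 colors are needed.
A valid assignment using 2 colors: A=2, B=2, C=1, D=1, E=2, F=1, G=2, H=2, I=1, J=2, K=2. No two adjacent vertices share a color.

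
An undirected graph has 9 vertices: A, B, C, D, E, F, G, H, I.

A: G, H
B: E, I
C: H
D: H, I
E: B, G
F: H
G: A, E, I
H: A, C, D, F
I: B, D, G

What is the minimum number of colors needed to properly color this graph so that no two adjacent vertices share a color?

The cycle G-I-D-H-A-G has odd length 5, so it cannot be 2-colored; at least 3 colors are needed.
3 colors suffice: color 1 → {B, G, H}; color 2 → {A, C, E, F, I}; color 3 → {D}. Each edge has distinct colors on its endpoints.

3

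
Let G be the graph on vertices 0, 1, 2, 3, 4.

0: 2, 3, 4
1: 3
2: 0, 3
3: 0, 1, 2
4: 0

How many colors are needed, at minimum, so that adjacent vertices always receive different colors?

0, 2, 3 are pairwise adjacent, so at least 3 colors are needed.
3 colors suffice: color a → {3, 4}; color b → {0, 1}; color c → {2}. Each edge has distinct colors on its endpoints.

3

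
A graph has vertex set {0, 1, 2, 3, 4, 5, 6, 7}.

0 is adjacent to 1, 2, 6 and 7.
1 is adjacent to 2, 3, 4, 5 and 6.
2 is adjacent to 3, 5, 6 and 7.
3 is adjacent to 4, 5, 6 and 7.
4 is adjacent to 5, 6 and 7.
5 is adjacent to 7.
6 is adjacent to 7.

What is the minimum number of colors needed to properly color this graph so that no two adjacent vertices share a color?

4

3, 4, 6, 7 are pairwise adjacent (a clique of size 4), so at least 4 colors are needed.
4 colors suffice: color a → {1, 7}; color b → {2, 4}; color c → {0, 3}; color d → {5, 6}. Each edge has distinct colors on its endpoints.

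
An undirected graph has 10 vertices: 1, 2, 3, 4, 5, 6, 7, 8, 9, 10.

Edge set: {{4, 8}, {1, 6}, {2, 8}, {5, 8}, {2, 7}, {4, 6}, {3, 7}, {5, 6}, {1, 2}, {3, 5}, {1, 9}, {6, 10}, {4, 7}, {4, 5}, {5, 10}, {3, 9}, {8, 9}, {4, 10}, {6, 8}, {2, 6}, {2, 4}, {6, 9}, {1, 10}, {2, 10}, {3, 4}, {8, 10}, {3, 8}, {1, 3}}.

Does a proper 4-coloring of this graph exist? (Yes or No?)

No

2, 4, 6, 8, 10 are mutually adjacent (a clique of size 5), so at least 5 colors are needed.
So 4 colors are not enough.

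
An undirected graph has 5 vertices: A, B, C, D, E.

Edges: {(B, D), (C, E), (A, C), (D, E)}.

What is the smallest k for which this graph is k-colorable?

2

A and C are adjacent, so at least 2 colors are needed.
2 colors suffice: color red → {C, D}; color blue → {A, B, E}. No two adjacent vertices share a color.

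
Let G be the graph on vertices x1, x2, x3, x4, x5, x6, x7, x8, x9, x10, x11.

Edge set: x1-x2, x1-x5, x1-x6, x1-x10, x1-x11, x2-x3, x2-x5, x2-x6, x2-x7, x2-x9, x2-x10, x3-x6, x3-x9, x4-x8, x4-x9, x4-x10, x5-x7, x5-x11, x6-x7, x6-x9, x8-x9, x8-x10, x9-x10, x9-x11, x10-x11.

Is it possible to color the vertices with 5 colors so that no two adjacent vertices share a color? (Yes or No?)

The chromatic number is 4. x2, x3, x6, x9 are pairwise adjacent (a clique of size 4), so at least 4 colors are needed.
One proper 4-coloring: x1=blue, x2=red, x3=yellow, x4=yellow, x5=green, x6=green, x7=blue, x8=red, x9=blue, x10=green, x11=red.
Since 5 ≥ 4, a proper 5-coloring certainly exists.

Yes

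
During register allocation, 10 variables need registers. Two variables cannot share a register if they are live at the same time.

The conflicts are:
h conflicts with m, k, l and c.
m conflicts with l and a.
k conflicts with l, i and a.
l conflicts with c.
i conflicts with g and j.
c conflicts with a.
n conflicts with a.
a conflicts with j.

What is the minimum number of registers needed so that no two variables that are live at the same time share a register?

h, m, l are mutually in conflict, so at least 3 registers are needed.
3 registers suffice: register 1 → {l, i, a}; register 2 → {m, k, g, c, n, j}; register 3 → {h}. Every pair that conflicts lands in different registers.

3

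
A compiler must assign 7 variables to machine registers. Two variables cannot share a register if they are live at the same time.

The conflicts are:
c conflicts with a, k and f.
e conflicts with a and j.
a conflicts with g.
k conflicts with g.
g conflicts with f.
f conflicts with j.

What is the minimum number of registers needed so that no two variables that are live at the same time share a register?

The cycle f-j-e-a-g-f has odd length 5, so it cannot be 2-colored; at least 3 registers are needed.
3 registers suffice: register 1 → {a, k, f}; register 2 → {c, e, g}; register 3 → {j}. Every pair that conflicts lands in different registers.

3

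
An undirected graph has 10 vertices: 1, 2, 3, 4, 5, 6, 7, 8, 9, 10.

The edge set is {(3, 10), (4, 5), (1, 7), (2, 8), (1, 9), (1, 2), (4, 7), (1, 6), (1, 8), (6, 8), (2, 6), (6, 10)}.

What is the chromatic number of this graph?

1, 2, 6, 8 form a clique, so at least 4 colors are needed.
4 colors suffice: 1=a, 2=c, 3=b, 4=a, 5=b, 6=b, 7=b, 8=d, 9=b, 10=a. Each edge has distinct colors on its endpoints.

4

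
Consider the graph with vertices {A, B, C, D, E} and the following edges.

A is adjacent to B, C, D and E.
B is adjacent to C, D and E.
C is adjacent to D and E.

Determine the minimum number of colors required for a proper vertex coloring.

A, B, C, D are pairwise adjacent (a clique of size 4), so at least 4 colors are needed.
4 colors suffice: color red → {C}; color blue → {A}; color green → {B}; color yellow → {D, E}. Every edge joins two different colors.

4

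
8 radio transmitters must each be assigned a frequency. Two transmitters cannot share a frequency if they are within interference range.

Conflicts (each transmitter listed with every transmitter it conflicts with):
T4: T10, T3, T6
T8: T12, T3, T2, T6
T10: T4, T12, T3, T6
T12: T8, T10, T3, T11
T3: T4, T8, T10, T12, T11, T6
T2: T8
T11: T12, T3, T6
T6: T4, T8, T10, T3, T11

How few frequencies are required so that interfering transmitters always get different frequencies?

4

T4, T10, T3, T6 all conflict with each other, so at least 4 frequencies are needed.
4 frequencies suffice: T4=4, T8=3, T10=3, T12=2, T3=1, T2=1, T11=3, T6=2. Every pair that conflicts lands in different frequencies.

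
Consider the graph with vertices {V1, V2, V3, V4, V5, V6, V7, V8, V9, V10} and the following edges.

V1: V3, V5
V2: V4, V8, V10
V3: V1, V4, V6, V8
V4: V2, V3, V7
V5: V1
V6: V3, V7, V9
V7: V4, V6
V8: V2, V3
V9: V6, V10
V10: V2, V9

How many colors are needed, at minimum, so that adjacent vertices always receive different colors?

2

V3 and V6 are adjacent, so at least 2 colors are needed.
A valid assignment using 2 colors: V1=blue, V2=red, V3=red, V4=blue, V5=red, V6=blue, V7=red, V8=blue, V9=red, V10=blue. Every edge joins two different colors.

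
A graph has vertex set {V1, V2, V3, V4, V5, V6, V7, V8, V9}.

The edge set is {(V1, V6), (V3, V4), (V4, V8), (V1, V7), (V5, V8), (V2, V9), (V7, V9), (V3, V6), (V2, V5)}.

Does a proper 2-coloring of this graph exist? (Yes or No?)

The cycle V7-V9-V2-V5-V8-V4-V3-V6-V1-V7 has odd length 9, so it cannot be 2-colored; at least 3 colors are needed.
So 2 colors are not enough.

No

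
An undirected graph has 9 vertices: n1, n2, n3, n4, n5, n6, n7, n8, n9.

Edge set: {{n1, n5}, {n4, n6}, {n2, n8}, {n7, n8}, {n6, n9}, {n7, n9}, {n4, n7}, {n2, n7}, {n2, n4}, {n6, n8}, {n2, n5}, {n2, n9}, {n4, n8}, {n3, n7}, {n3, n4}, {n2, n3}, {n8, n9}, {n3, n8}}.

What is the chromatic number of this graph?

5

n2, n3, n4, n7, n8 are mutually adjacent (a clique of size 5), so at least 5 colors are needed.
5 colors suffice: color R → {n5, n8}; color B → {n1, n2, n6}; color G → {n7}; color Y → {n4, n9}; color P → {n3}. Each edge has distinct colors on its endpoints.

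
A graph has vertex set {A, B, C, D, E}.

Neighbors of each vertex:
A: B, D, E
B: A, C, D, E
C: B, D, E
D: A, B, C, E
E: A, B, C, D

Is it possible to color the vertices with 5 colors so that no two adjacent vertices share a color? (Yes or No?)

The chromatic number is 4. A, B, D, E form a clique, so at least 4 colors are needed.
4 colors suffice: color 1 → {D}; color 2 → {E}; color 3 → {B}; color 4 → {A, C}.
Since 5 ≥ 4, a proper 5-coloring certainly exists.

Yes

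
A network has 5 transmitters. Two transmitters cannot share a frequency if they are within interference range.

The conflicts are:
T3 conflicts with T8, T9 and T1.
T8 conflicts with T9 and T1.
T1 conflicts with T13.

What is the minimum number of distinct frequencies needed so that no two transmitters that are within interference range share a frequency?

T3, T8, T9 all conflict with each other, so at least 3 frequencies are needed.
3 frequencies suffice: T3=1, T8=2, T9=3, T1=3, T13=1. Each listed conflict is separated.

3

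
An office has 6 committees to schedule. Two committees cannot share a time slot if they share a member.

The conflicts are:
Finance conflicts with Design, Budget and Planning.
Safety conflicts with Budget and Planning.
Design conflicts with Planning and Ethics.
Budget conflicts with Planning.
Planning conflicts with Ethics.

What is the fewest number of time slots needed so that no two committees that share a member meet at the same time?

3

Safety, Budget, Planning pairwise conflict, so at least 3 time slots are needed.
3 time slots suffice: Finance=3, Safety=3, Design=2, Budget=2, Planning=1, Ethics=3. Each listed conflict is separated.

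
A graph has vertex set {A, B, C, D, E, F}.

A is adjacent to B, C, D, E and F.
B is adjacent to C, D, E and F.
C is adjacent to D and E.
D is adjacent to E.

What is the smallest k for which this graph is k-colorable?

5

A, B, C, D, E form a clique, so at least 5 colors are needed.
5 colors suffice: color 1 → {B}; color 2 → {A}; color 3 → {E, F}; color 4 → {D}; color 5 → {C}. Each edge has distinct colors on its endpoints.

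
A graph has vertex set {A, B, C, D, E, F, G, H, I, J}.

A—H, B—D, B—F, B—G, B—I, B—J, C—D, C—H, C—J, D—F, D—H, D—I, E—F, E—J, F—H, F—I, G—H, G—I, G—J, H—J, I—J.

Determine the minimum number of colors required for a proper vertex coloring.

4

B, G, I, J are pairwise adjacent (a clique of size 4), so at least 4 colors are needed.
One proper 4-coloring: A=red, B=blue, C=green, D=red, E=blue, F=yellow, G=yellow, H=blue, I=green, J=red. Every edge joins two different colors.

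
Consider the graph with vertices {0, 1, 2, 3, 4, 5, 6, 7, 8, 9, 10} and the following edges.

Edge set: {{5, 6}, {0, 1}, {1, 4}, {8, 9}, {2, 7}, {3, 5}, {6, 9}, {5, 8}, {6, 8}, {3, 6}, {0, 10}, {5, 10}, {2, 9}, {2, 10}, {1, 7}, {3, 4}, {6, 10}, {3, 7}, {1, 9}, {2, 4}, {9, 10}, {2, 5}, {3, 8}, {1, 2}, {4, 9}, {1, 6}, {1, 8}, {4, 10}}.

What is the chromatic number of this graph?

3, 5, 6, 8 are mutually adjacent (a clique of size 4), so at least 4 colors are needed.
A valid assignment using 4 colors: 0=blue, 1=red, 2=green, 3=red, 4=yellow, 5=blue, 6=green, 7=blue, 8=yellow, 9=blue, 10=red. Each edge has distinct colors on its endpoints.

4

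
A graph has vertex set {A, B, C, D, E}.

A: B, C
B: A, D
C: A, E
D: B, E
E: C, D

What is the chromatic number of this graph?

The cycle E-C-A-B-D-E has odd length 5, so it cannot be 2-colored; at least 3 colors are needed.
A valid assignment using 3 colors: A=1, B=2, C=2, D=1, E=3. No two adjacent vertices share a color.

3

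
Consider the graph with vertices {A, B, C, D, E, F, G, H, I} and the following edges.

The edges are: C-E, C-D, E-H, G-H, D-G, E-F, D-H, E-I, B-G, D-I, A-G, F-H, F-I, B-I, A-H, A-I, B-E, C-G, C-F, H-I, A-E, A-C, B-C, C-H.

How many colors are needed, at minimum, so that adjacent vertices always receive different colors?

A, E, H, I form a clique, so at least 4 colors are needed.
4 colors suffice: color red → {B, H}; color blue → {C, I}; color green → {E, G}; color yellow → {A, D, F}. Each edge has distinct colors on its endpoints.

4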